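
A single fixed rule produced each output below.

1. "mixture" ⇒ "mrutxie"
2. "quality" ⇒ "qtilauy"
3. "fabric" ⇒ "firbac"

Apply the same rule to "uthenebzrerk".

The rule is to swap the first and last characters, then reverse the string.
Applying both steps to "uthenebzrerk": "kthenebzreru", then "urerzbenehtk".

urerzbenehtk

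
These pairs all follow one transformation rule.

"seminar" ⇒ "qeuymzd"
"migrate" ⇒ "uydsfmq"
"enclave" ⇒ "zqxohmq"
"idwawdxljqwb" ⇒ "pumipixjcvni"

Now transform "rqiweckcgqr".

cdiuoqowcsd

Rule — shift every letter 12 places forward in the alphabet (wrapping around), then swap each adjacent pair of characters (1↔2, 3↔4, ...).
Working it through for "rqiweckcgqr": intermediate "dcuiqowoscd", final "cdiuoqowcsd".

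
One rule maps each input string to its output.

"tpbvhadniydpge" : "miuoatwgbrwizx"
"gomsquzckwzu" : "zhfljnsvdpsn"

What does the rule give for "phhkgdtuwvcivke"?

iaadzwmnpovbodx

The transformation: shift every letter 7 places backward in the alphabet (wrapping around).
On "phhkgdtuwvcivke" that produces "iaadzwmnpovbodx".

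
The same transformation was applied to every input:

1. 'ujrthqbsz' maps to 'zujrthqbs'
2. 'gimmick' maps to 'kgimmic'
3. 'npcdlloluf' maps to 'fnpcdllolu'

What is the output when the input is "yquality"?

yyqualit

In each case the input is transformed by: move the last character to the front.
"yquality" → "yyqualit".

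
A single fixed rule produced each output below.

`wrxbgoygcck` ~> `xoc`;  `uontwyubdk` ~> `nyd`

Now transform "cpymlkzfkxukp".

Each output is the input with this applied: keep one character in every 3, starting at position 3 (positions 3rd, 6th, 9th, ...).
Applying that to "cpymlkzfkxukp" gives "ykkk".

ykkk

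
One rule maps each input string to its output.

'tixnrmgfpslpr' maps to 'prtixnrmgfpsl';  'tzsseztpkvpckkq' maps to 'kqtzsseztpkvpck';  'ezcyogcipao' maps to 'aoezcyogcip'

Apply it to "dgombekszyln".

The pattern: move the last 2 characters to the front (rotate right by 2).
Applying that to "dgombekszyln" gives "lndgombekszy".

lndgombekszy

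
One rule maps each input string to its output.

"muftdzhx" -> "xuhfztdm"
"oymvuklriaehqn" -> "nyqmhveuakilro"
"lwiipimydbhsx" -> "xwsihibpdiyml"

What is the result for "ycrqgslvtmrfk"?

Looking at the pairs, the operation is to take characters alternately from the front and the back (1st, last, 2nd, 2nd-last, ...), then move the first character to the end.
Working it through for "ycrqgslvtmrfk": intermediate "ykcfrrqmgtsvl", final "kcfrrqmgtsvly".

kcfrrqmgtsvly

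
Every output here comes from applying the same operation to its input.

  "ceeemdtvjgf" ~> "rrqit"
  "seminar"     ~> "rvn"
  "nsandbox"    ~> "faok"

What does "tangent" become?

nta

The pattern: keep every other character starting from the second (positions 2nd, 4th, 6th, ...), then shift every letter 13 places forward in the alphabet (wrapping around) — i.e. ROT13.
Applying both steps to "tangent": "agn", then "nta".
(Check on "nsandbox": → "snbx" → "faok" ✓)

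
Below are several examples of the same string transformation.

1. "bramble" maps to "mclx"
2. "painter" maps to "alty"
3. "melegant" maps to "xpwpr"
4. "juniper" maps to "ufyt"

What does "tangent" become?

Looking at the pairs, the operation is to delete the last 3 characters, then shift every letter 11 places forward in the alphabet (wrapping around).
Working it through for "tangent": intermediate "tang", final "elyr".

elyr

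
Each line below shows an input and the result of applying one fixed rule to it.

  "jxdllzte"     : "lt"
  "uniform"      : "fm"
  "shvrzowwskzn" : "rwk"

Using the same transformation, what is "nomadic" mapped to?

In each case the input is transformed by: keep one character in every 3, starting at position 1 (positions 1st, 4th, 7th, ...), then delete the first character.
Applying both steps to "nomadic": "nac", then "ac".

ac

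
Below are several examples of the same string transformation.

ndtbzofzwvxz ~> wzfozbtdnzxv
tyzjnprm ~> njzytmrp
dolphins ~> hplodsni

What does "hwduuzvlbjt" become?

lvzuudwhtjb

In each case the input is transformed by: move the last 3 characters to the front (rotate right by 3), then reverse the string.
"hwduuzvlbjt" → "bjthwduuzvl" → "lvzuudwhtjb".
(Check on "ndtbzofzwvxz": → "vxzndtbzofzw" → "wzfozbtdnzxv" ✓)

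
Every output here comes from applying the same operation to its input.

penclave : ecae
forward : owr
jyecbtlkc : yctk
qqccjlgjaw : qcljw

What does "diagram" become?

iga

The pattern: keep every other character starting from the second (positions 2nd, 4th, 6th, ...).
On "diagram" that produces "iga".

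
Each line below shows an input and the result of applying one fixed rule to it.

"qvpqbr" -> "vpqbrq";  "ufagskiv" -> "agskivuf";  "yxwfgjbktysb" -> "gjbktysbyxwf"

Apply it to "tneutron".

The rule is to swap the front and back halves of the string, then move the last 2 characters to the front (rotate right by 2).
So "tneutron" becomes "eutrontn".

eutrontn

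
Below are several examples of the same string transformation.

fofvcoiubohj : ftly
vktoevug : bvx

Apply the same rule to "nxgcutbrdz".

The rule is to shift every letter 9 places backward in the alphabet (wrapping around), then keep one character in every 3, starting at position 2 (positions 2nd, 5th, 8th, ...).
Starting from "nxgcutbrdz": after the first operation, "eoxtlksiuq"; after the second, "oli".

oli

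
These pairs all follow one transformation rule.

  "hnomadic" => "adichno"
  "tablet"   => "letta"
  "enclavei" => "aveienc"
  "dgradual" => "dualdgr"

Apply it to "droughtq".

ghtqdro

Rule — swap the front and back halves of the string, then delete the last character.
For "droughtq", step one produces "ghtqdrou"; step two turns that into "ghtqdro".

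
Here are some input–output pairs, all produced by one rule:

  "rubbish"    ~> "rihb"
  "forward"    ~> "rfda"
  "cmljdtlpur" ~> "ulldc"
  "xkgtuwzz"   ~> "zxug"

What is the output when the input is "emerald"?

eeda

The rule is to keep every other character starting from the first (positions 1st, 3rd, 5th, ...), then sort the characters into reverse alphabetical order.
On "emerald": the first step gives "eead", and the second then gives "eeda".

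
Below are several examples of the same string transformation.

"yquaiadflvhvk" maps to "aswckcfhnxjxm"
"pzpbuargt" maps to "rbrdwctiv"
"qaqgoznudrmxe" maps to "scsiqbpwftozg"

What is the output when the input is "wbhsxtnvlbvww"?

ydjuzvpxndxyy

The rule is to shift every letter 2 places forward in the alphabet (wrapping around).
Applying that to "wbhsxtnvlbvww" gives "ydjuzvpxndxyy".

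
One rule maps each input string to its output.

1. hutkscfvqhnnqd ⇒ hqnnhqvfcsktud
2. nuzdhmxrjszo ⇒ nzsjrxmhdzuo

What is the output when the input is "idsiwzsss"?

What's happening: reverse the string, then swap the first and last characters.
Working it through for "idsiwzsss": intermediate "ssszwisdi", final "isszwisds".
(Check on "hutkscfvqhnnqd": → "dqnnhqvfcsktuh" → "hqnnhqvfcsktud" ✓)

isszwisds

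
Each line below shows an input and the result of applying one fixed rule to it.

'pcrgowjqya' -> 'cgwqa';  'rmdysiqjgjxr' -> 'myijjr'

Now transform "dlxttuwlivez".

Looking at the pairs, the operation is to keep every other character starting from the second (positions 2nd, 4th, 6th, ...).
"dlxttuwlivez" → "ltulvz".

ltulvz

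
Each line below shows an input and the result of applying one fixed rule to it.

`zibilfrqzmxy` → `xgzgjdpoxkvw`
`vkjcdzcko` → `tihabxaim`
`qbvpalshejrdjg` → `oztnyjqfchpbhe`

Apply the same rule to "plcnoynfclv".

njalmwldajt

The rule is to shift every letter 2 places backward in the alphabet (wrapping around).
For "plcnoynfclv" the result is "njalmwldajt".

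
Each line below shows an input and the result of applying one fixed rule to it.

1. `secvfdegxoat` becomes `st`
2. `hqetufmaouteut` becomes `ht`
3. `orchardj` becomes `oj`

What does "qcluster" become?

In each case the input is transformed by: take characters alternately from the front and the back (1st, last, 2nd, 2nd-last, ...), then keep only the first 2 characters.
Applying both steps to "qcluster": "qrceltus", then "qr".

qr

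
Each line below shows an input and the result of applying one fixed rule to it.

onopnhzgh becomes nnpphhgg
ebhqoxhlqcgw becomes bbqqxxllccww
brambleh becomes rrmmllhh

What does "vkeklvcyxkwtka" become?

The rule is to keep every other character starting from the second (positions 2nd, 4th, 6th, ...), then double every character.
Starting from "vkeklvcyxkwtka": after the first operation, "kkvykta"; after the second, "kkkkvvyykkttaa".

kkkkvvyykkttaa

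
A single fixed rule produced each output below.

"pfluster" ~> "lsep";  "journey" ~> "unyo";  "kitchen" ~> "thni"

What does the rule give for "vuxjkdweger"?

The transformation: move the first 2 characters to the end (rotate left by 2), then keep every other character starting from the first (positions 1st, 3rd, 5th, ...).
Working it through for "vuxjkdweger": intermediate "xjkdwegervu", final "xkwgru".

xkwgru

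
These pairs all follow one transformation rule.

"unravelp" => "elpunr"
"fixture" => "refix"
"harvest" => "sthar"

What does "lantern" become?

rnlan

The pattern: move the first 3 characters to the end (rotate left by 3), then delete the first 2 characters.
On "lantern": the first step gives "ternlan", and the second then gives "rnlan".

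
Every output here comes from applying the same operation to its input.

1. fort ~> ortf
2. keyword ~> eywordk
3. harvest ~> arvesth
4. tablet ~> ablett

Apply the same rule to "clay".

layc

Each output is the input with this applied: move the first character to the end.
"clay" → "layc".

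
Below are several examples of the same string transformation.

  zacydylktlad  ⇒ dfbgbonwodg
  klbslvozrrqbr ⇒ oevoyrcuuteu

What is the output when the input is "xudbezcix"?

xgehcfla

The rule is to delete the first character, then shift every letter 3 places forward in the alphabet (wrapping around).
"xudbezcix" → "udbezcix" → "xgehcfla".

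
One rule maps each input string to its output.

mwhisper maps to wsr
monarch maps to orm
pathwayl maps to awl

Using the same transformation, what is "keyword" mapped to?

eok

Rule — move the first character to the end, then keep one character in every 3, starting at position 1 (positions 1st, 4th, 7th, ...).
For "keyword", step one produces "eywordk"; step two turns that into "eok".
(Check on "monarch": → "onarchm" → "orm" ✓)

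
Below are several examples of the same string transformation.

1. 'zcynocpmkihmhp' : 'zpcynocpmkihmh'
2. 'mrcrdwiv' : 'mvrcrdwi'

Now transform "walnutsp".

wpalnuts

Looking at the pairs, the operation is to swap the first and last characters, then move the last character to the front.
Working it through for "walnutsp": intermediate "palnutsw", final "wpalnuts".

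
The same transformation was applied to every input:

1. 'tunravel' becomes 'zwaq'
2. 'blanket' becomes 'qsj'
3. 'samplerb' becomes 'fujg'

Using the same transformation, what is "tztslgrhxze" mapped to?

What's happening: keep every other character starting from the second (positions 2nd, 4th, 6th, ...), then shift every letter 5 places forward in the alphabet (wrapping around).
On "tztslgrhxze": the first step gives "zsghz", and the second then gives "exlme".

exlme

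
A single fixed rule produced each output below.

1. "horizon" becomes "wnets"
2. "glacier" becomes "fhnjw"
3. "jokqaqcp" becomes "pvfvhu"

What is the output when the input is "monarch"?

In each case the input is transformed by: shift every letter 5 places forward in the alphabet (wrapping around), then delete the first 2 characters.
So "monarch" becomes "sfwhm".
(Check on "horizon": → "mtwnets" → "wnets" ✓)

sfwhm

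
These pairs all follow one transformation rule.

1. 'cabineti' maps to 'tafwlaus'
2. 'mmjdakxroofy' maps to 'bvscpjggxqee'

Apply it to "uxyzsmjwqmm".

qrkeboieemp

The rule is to move the first 2 characters to the end (rotate left by 2), then shift every letter 8 places backward in the alphabet (wrapping around).
For "uxyzsmjwqmm", step one produces "yzsmjwqmmux"; step two turns that into "qrkeboieemp".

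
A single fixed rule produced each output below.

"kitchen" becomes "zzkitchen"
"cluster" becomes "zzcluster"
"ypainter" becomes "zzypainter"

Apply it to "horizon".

zzhorizon

Each output is the input with this applied: prepend "zz".
On "horizon" that produces "zzhorizon".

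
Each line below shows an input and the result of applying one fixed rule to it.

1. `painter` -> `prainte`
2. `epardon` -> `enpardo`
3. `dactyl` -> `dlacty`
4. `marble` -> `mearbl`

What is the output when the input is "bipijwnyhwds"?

bsipijwnyhwd

What's happening: swap the first and last characters, then move the last character to the front.
For "bipijwnyhwds" the result is "bsipijwnyhwd".
(Check on "epardon": → "npardoe" → "enpardo" ✓)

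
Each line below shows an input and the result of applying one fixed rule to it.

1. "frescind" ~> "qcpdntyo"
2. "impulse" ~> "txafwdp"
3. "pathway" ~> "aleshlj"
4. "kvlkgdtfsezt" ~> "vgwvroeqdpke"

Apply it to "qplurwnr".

The rule is to shift every letter 11 places forward in the alphabet (wrapping around).
On "qplurwnr" that produces "bawfchyc".

bawfchyc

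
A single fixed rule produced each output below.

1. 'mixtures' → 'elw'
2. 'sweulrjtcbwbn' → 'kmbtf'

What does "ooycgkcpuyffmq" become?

guuqe

Looking at the pairs, the operation is to keep one character in every 3, starting at position 1 (positions 1st, 4th, 7th, ...), then shift every letter 8 places backward in the alphabet (wrapping around).
Applying both steps to "ooycgkcpuyffmq": "occym", then "guuqe".
(Check on "sweulrjtcbwbn": → "sujbn" → "kmbtf" ✓)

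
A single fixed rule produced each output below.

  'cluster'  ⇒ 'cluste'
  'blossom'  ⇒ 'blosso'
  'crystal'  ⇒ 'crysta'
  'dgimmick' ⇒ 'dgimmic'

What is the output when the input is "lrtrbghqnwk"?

lrtrbghqnw

The transformation: delete the last character.
On "lrtrbghqnwk" that produces "lrtrbghqnw".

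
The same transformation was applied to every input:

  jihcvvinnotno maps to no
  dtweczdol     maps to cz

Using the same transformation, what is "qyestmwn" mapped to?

Rule — move the last 3 characters to the front (rotate right by 3), then keep only the last 2 characters.
Working it through for "qyestmwn": intermediate "mwnqyest", final "st".
(Check on "jihcvvinnotno": → "tnojihcvvinno" → "no" ✓)

st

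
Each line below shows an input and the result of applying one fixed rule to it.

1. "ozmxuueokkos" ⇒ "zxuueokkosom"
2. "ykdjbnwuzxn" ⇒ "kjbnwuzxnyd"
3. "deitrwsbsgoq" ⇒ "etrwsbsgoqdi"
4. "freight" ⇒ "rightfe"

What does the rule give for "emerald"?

mraldee

In each case the input is transformed by: move the first 2 characters to the end (rotate left by 2), then swap the first and last characters.
On "emerald": the first step gives "eraldem", and the second then gives "mraldee".
(Check on "ozmxuueokkos": → "mxuueokkosoz" → "zxuueokkosom" ✓)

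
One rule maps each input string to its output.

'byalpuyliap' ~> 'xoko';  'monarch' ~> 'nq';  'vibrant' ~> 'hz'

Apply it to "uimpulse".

htd

Looking at the pairs, the operation is to shift every letter 1 place backward in the alphabet (wrapping around), then keep one character in every 3, starting at position 2 (positions 2nd, 5th, 8th, ...).
Working it through for "uimpulse": intermediate "thlotkrd", final "htd".
(Check on "vibrant": → "uhaqzms" → "hz" ✓)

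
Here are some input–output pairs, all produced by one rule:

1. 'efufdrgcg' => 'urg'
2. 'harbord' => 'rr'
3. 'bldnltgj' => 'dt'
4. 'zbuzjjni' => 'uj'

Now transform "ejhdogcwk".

hgk

The transformation: keep one character in every 3, starting at position 3 (positions 3rd, 6th, 9th, ...).
On "ejhdogcwk" that produces "hgk".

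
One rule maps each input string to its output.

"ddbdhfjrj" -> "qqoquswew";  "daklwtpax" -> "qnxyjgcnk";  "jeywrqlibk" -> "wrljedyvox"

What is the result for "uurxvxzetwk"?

Looking at the pairs, the operation is to shift every letter 13 places forward in the alphabet (wrapping around) — i.e. ROT13.
Doing the same to "uurxvxzetwk": "hhekikmrgjx".

hhekikmrgjx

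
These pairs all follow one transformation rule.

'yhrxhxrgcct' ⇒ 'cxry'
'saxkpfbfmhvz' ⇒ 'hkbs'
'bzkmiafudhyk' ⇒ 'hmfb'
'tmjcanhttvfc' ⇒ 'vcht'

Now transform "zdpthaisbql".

qtiz

Looking at the pairs, the operation is to keep one character in every 3, starting at position 1 (positions 1st, 4th, 7th, ...), then swap the first and last characters.
Working it through for "zdpthaisbql": intermediate "ztiq", final "qtiz".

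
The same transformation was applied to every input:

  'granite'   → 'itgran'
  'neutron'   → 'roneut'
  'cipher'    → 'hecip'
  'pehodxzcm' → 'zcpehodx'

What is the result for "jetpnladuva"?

uvjetpnlad

Looking at the pairs, the operation is to delete the last character, then move the last 2 characters to the front (rotate right by 2).
For "jetpnladuva", step one produces "jetpnladuv"; step two turns that into "uvjetpnlad".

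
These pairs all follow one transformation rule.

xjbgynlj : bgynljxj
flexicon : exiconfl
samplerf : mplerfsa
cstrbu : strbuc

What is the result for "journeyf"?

urneyfjo

In each case the input is transformed by: swap the front and back halves of the string, then move the last 2 characters to the front (rotate right by 2).
For "journeyf", step one produces "neyfjour"; step two turns that into "urneyfjo".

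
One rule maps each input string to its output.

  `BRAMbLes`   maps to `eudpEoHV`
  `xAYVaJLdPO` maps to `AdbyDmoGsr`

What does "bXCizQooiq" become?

In each case the input is transformed by: flip the case of every letter, then shift every letter 3 places forward in the alphabet (wrapping around).
For "bXCizQooiq", step one produces "BxcIZqOOIQ"; step two turns that into "EafLCtRRLT".
(Check on "xAYVaJLdPO": → "XayvAjlDpo" → "AdbyDmoGsr" ✓)

EafLCtRRLT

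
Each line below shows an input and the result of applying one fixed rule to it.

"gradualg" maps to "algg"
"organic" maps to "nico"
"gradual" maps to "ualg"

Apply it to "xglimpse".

psex

The transformation: move the first character to the end, then keep only the last 4 characters.
"xglimpse" → "glimpsex" → "psex".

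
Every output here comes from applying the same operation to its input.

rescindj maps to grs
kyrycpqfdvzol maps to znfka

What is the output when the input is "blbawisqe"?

In each case the input is transformed by: keep one character in every 3, starting at position 1 (positions 1st, 4th, 7th, ...), then shift every letter 11 places backward in the alphabet (wrapping around).
For "blbawisqe", step one produces "bas"; step two turns that into "qph".

qph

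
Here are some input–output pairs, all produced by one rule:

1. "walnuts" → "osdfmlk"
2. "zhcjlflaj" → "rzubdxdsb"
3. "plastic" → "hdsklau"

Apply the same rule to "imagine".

Rule — shift every letter 8 places backward in the alphabet (wrapping around).
Doing the same to "imagine": "aesyafw".

aesyafw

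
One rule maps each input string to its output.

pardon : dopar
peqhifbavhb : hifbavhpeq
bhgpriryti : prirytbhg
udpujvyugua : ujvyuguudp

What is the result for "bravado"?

Each output is the input with this applied: delete the last character, then move the first 3 characters to the end (rotate left by 3).
For "bravado", step one produces "bravad"; step two turns that into "vadbra".

vadbra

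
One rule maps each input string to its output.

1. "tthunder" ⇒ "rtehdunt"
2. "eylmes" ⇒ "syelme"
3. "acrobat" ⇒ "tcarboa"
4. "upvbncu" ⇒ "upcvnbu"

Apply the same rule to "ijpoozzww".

wjwpzozoi

What's happening: take characters alternately from the front and the back (1st, last, 2nd, 2nd-last, ...), then move the first character to the end.
On "ijpoozzww": the first step gives "iwjwpzozo", and the second then gives "wjwpzozoi".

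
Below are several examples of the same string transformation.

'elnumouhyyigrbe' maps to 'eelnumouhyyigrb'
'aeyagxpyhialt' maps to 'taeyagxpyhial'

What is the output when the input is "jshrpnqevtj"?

jjshrpnqevt

What's happening: move the last character to the front.
Doing the same to "jshrpnqevtj": "jjshrpnqevt".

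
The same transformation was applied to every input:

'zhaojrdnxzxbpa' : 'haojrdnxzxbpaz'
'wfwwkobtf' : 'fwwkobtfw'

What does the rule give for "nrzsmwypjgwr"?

Each output is the input with this applied: move the first character to the end.
"nrzsmwypjgwr" → "rzsmwypjgwrn".

rzsmwypjgwrn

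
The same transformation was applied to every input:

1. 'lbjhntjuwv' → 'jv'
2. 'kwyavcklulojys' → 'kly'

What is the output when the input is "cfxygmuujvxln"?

uvn

Rule — keep one character in every 3, starting at position 1 (positions 1st, 4th, 7th, ...), then delete the first 2 characters.
For "cfxygmuujvxln", step one produces "cyuvn"; step two turns that into "uvn".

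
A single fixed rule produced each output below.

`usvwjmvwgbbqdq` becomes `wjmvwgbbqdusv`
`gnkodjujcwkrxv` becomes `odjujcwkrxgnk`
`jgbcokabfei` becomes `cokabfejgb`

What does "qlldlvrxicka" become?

dlvrxickqll

In each case the input is transformed by: delete the last character, then move the first 3 characters to the end (rotate left by 3).
On "qlldlvrxicka": the first step gives "qlldlvrxick", and the second then gives "dlvrxickqll".
(Check on "jgbcokabfei": → "jgbcokabfe" → "cokabfejgb" ✓)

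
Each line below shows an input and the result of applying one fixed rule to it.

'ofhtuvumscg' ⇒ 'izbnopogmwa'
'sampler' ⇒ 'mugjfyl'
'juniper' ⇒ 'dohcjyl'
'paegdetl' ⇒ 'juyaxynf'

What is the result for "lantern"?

fuhnylh

Rule — shift every letter 6 places backward in the alphabet (wrapping around).
On "lantern" that produces "fuhnylh".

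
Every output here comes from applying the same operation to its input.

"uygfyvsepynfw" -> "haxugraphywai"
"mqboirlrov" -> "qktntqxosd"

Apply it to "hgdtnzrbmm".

vpbtdoojif

In each case the input is transformed by: move the first 3 characters to the end (rotate left by 3), then shift every letter 2 places forward in the alphabet (wrapping around).
Applying both steps to "hgdtnzrbmm": "tnzrbmmhgd", then "vpbtdoojif".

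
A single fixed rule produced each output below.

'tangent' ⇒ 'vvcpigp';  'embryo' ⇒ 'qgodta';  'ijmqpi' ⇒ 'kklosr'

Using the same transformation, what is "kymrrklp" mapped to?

rmaottmn

What's happening: shift every letter 2 places forward in the alphabet (wrapping around), then move the last character to the front.
Working it through for "kymrrklp": intermediate "maottmnr", final "rmaottmn".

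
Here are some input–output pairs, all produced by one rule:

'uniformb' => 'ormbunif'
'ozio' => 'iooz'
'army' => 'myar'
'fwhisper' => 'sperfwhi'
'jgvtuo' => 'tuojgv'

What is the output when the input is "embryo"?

In each case the input is transformed by: swap the front and back halves of the string.
"embryo" → "ryoemb".

ryoemb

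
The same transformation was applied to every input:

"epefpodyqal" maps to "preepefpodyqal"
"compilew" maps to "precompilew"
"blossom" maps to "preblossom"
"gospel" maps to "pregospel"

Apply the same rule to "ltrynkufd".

What's happening: prepend "pre".
"ltrynkufd" → "preltrynkufd".

preltrynkufd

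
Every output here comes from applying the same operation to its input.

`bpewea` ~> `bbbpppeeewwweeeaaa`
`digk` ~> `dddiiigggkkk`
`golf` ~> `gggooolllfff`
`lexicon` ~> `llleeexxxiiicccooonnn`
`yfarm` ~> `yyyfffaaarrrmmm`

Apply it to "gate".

Rule — repeat every character 3 times.
So "gate" becomes "gggaaattteee".

gggaaattteee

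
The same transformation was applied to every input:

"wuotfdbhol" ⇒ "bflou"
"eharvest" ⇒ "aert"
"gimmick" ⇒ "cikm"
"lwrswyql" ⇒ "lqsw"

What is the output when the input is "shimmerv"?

In each case the input is transformed by: sort the characters into alphabetical order, then keep every other character starting from the first (positions 1st, 3rd, 5th, ...).
Starting from "shimmerv": after the first operation, "ehimmrsv"; after the second, "eims".

eims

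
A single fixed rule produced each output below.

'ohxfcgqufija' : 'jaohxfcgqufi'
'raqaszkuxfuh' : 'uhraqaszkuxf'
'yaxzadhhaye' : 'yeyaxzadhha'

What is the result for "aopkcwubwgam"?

amaopkcwubwg

The pattern: move the last 2 characters to the front (rotate right by 2).
For "aopkcwubwgam" the result is "amaopkcwubwg".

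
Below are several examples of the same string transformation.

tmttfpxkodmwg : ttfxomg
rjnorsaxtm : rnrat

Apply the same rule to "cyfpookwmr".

Each output is the input with this applied: keep every other character starting from the first (positions 1st, 3rd, 5th, ...).
Applying that to "cyfpookwmr" gives "cfokm".

cfokm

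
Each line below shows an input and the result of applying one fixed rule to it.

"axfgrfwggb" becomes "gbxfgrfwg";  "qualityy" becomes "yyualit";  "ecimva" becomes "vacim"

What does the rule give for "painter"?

eraint

Each output is the input with this applied: delete the first character, then move the last 2 characters to the front (rotate right by 2).
On "painter": the first step gives "ainter", and the second then gives "eraint".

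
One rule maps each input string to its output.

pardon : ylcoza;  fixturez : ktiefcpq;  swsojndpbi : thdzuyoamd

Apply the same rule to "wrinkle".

pctyvwh

Each output is the input with this applied: shift every letter 11 places forward in the alphabet (wrapping around), then swap the first and last characters.
Working it through for "wrinkle": intermediate "hctyvwp", final "pctyvwh".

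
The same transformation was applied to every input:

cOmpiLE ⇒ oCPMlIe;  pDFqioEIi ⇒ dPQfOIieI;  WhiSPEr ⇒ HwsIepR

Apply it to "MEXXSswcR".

emxxSsCWr

What's happening: flip the case of every letter, then swap each adjacent pair of characters (1↔2, 3↔4, ...).
On "MEXXSswcR": the first step gives "mexxsSWCr", and the second then gives "emxxSsCWr".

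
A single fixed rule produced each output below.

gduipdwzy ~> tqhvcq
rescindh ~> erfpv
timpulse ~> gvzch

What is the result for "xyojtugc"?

Rule — delete the last 3 characters, then shift every letter 13 places forward in the alphabet (wrapping around) — i.e. ROT13.
"xyojtugc" → "xyojt" → "klbwg".

klbwg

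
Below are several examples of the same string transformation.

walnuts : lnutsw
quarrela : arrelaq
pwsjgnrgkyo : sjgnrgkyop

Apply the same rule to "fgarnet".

arnetf

Rule — move the first 2 characters to the end (rotate left by 2), then delete the last character.
For "fgarnet" the result is "arnetf".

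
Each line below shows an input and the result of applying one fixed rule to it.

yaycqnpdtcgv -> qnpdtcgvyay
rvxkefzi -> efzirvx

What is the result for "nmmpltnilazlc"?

The rule is to move the first 3 characters to the end (rotate left by 3), then delete the first character.
Applying both steps to "nmmpltnilazlc": "pltnilazlcnmm", then "ltnilazlcnmm".
(Check on "rvxkefzi": → "kefzirvx" → "efzirvx" ✓)

ltnilazlcnmm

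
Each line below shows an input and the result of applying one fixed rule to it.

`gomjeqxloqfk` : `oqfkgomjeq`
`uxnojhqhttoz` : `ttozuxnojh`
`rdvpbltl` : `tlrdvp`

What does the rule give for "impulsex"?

Rule — swap the front and back halves of the string, then delete the first 2 characters.
On "impulsex" that produces "eximpu".
(Check on "gomjeqxloqfk": → "xloqfkgomjeq" → "oqfkgomjeq" ✓)

eximpu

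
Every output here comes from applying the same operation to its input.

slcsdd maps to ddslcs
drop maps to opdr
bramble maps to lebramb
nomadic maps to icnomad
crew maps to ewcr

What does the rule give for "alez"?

ezal

Rule — move the last 2 characters to the front (rotate right by 2).
So "alez" becomes "ezal".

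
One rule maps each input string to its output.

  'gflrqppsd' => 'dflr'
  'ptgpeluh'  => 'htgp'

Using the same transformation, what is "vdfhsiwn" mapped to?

ndfh

The rule is to swap the first and last characters, then keep only the first 4 characters.
Starting from "vdfhsiwn": after the first operation, "ndfhsiwv"; after the second, "ndfh".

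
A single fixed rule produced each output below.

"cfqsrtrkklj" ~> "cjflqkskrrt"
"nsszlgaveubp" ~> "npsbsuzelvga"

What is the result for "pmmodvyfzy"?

pymzmfoydv

In each case the input is transformed by: take characters alternately from the front and the back (1st, last, 2nd, 2nd-last, ...).
Doing the same to "pmmodvyfzy": "pymzmfoydv".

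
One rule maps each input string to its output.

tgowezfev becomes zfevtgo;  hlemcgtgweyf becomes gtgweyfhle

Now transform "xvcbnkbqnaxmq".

Rule — move the first 3 characters to the end (rotate left by 3), then delete the first 2 characters.
"xvcbnkbqnaxmq" → "bnkbqnaxmqxvc" → "kbqnaxmqxvc".

kbqnaxmqxvc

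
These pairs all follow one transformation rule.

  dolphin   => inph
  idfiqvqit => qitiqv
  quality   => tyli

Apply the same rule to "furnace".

Each output is the input with this applied: delete the first 3 characters, then swap the front and back halves of the string.
Starting from "furnace": after the first operation, "nace"; after the second, "cena".
(Check on "idfiqvqit": → "iqvqit" → "qitiqv" ✓)

cena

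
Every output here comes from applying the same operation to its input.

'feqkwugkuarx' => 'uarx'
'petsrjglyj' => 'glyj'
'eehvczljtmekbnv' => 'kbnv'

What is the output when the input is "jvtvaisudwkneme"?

The pattern: keep only the last 4 characters.
For "jvtvaisudwkneme" the result is "neme".

neme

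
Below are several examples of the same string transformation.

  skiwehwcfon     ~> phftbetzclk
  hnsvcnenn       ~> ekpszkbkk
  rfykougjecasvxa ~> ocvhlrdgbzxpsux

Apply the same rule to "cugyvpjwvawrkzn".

In each case the input is transformed by: shift every letter 3 places backward in the alphabet (wrapping around).
Applying that to "cugyvpjwvawrkzn" gives "zrdvsmgtsxtohwk".

zrdvsmgtsxtohwk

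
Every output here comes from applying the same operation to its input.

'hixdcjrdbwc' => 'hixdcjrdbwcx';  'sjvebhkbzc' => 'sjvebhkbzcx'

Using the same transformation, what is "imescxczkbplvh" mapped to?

imescxczkbplvhx

The transformation: append "x".
Doing the same to "imescxczkbplvh": "imescxczkbplvhx".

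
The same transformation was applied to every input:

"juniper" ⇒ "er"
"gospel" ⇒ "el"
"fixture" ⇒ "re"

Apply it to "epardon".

on

The pattern: keep only the last 2 characters.
Applying that to "epardon" gives "on".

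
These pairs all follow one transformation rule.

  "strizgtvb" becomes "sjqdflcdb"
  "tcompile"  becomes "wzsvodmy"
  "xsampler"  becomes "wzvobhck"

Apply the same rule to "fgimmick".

wwsmupqs

Rule — shift every letter 10 places forward in the alphabet (wrapping around), then move the first 3 characters to the end (rotate left by 3).
On "fgimmick" that produces "wwsmupqs".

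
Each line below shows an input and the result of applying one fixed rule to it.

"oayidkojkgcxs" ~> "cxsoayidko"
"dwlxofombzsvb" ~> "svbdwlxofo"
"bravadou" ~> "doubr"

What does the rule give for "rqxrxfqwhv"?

whvrqxr

What's happening: move the last 3 characters to the front (rotate right by 3), then delete the last 3 characters.
On "rqxrxfqwhv": the first step gives "whvrqxrxfq", and the second then gives "whvrqxr".
(Check on "dwlxofombzsvb": → "svbdwlxofombz" → "svbdwlxofo" ✓)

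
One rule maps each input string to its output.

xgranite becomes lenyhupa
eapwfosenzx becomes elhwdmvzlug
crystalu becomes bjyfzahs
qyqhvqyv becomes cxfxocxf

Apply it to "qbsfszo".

vxizmzg

In each case the input is transformed by: move the last character to the front, then shift every letter 7 places forward in the alphabet (wrapping around).
So "qbsfszo" becomes "vxizmzg".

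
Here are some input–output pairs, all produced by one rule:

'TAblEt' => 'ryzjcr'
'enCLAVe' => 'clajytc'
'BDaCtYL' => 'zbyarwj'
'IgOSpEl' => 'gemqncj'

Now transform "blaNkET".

In each case the input is transformed by: shift every letter 2 places backward in the alphabet (wrapping around), then convert every letter to lowercase.
Working it through for "blaNkET": intermediate "zjyLiCR", final "zjylicr".

zjylicr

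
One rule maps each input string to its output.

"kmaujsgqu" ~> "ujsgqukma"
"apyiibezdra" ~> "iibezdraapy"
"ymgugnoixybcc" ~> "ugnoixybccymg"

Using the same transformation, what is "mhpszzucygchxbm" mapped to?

Looking at the pairs, the operation is to move the first 3 characters to the end (rotate left by 3).
Doing the same to "mhpszzucygchxbm": "szzucygchxbmmhp".

szzucygchxbmmhp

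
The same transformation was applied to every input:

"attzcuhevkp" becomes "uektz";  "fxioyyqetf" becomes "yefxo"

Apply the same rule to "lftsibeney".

The transformation: keep every other character starting from the second (positions 2nd, 4th, 6th, ...), then move the last 3 characters to the front (rotate right by 3).
"lftsibeney" → "fsbny" → "bnyfs".
(Check on "attzcuhevkp": → "tzuek" → "uektz" ✓)

bnyfs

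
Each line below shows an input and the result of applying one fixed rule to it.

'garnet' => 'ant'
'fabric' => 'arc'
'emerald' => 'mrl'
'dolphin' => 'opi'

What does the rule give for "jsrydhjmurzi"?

syhmri

The pattern: keep every other character starting from the second (positions 2nd, 4th, 6th, ...).
On "jsrydhjmurzi" that produces "syhmri".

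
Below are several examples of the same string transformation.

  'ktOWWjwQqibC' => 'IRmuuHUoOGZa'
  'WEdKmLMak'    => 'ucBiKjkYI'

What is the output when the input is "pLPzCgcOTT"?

NjnXaEAmrr

What's happening: shift every letter 2 places backward in the alphabet (wrapping around), then flip the case of every letter.
Working it through for "pLPzCgcOTT": intermediate "nJNxAeaMRR", final "NjnXaEAmrr".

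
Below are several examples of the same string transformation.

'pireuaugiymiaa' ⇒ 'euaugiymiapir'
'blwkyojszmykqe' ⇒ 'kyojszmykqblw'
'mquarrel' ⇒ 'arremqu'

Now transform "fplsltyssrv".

sltyssrfpl

Looking at the pairs, the operation is to delete the last character, then move the first 3 characters to the end (rotate left by 3).
Doing the same to "fplsltyssrv": "sltyssrfpl".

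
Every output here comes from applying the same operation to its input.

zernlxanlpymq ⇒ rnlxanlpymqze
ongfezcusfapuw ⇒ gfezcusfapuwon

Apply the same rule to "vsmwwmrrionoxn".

In each case the input is transformed by: move the first 2 characters to the end (rotate left by 2).
For "vsmwwmrrionoxn" the result is "mwwmrrionoxnvs".

mwwmrrionoxnvs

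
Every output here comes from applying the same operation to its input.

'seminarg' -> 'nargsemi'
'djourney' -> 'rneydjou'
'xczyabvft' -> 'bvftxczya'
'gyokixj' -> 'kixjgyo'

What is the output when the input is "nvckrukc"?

rukcnvck

The transformation: move the last 3 characters to the front (rotate right by 3), then move the last character to the front.
Applying both steps to "nvckrukc": "ukcnvckr", then "rukcnvck".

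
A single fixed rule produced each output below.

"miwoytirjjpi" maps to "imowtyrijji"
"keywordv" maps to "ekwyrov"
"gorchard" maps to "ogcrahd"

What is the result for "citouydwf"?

Rule — swap each adjacent pair of characters (1↔2, 3↔4, ...), then delete the last character.
Working it through for "citouydwf": intermediate "icotyuwdf", final "icotyuwd".

icotyuwd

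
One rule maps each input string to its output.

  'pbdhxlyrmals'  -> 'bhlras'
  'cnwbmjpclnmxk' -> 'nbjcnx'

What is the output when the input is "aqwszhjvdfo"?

Each output is the input with this applied: keep every other character starting from the second (positions 2nd, 4th, 6th, ...).
For "aqwszhjvdfo" the result is "qshvf".

qshvf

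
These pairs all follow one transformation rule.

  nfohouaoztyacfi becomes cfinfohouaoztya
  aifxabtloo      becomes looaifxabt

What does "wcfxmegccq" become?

The pattern: move the last 3 characters to the front (rotate right by 3).
For "wcfxmegccq" the result is "ccqwcfxmeg".

ccqwcfxmeg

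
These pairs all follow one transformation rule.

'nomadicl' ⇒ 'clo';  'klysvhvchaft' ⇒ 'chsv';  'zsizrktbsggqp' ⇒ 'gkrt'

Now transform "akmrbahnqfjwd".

The transformation: sort the characters into alphabetical order, then keep one character in every 3, starting at position 2 (positions 2nd, 5th, 8th, ...).
"akmrbahnqfjwd" → "aabdfhjkmnqrw" → "afkq".

afkq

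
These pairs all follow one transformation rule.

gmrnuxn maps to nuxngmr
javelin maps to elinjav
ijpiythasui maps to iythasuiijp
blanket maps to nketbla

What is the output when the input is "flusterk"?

sterkflu

The pattern: move the first 3 characters to the end (rotate left by 3).
So "flusterk" becomes "sterkflu".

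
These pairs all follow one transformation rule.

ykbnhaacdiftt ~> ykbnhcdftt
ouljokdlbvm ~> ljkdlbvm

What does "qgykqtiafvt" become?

Each output is the input with this applied: remove every vowel.
So "qgykqtiafvt" becomes "qgykqtfvt".

qgykqtfvt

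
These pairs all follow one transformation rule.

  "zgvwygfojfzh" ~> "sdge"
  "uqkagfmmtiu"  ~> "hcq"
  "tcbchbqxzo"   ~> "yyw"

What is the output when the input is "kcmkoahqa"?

Looking at the pairs, the operation is to keep one character in every 3, starting at position 3 (positions 3rd, 6th, 9th, ...), then shift every letter 3 places backward in the alphabet (wrapping around).
Applying both steps to "kcmkoahqa": "maa", then "jxx".

jxx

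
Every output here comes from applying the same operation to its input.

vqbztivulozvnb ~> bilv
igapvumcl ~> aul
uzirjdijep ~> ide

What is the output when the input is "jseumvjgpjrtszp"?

evptp

The rule is to keep one character in every 3, starting at position 3 (positions 3rd, 6th, 9th, ...).
So "jseumvjgpjrtszp" becomes "evptp".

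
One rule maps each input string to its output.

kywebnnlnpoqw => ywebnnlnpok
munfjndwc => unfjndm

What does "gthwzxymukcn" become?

thwzxymukg

The rule is to delete the last 2 characters, then move the first character to the end.
For "gthwzxymukcn", step one produces "gthwzxymuk"; step two turns that into "thwzxymukg".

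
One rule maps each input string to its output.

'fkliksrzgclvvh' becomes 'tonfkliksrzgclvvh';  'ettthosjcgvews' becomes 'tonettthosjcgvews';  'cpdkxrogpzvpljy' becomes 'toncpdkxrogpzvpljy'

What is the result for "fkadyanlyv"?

tonfkadyanlyv

Rule — prepend "ton".
For "fkadyanlyv" the result is "tonfkadyanlyv".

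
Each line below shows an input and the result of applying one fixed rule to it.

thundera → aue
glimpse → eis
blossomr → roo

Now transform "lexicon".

What's happening: move the last character to the front, then keep one character in every 3, starting at position 1 (positions 1st, 4th, 7th, ...).
Doing the same to "lexicon": "nxo".
(Check on "thundera": → "athunder" → "aue" ✓)

nxo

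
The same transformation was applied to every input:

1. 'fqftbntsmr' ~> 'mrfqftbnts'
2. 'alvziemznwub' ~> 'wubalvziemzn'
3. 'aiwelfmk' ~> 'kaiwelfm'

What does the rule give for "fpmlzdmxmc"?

Looking at the pairs, the operation is to move the first 3 characters to the end (rotate left by 3), then swap the front and back halves of the string.
"fpmlzdmxmc" → "lzdmxmcfpm" → "mcfpmlzdmx".

mcfpmlzdmx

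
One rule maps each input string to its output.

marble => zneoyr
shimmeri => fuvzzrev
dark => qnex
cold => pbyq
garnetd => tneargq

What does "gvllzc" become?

What's happening: shift every letter 13 places forward in the alphabet (wrapping around) — i.e. ROT13.
On "gvllzc" that produces "tiyymp".

tiyymp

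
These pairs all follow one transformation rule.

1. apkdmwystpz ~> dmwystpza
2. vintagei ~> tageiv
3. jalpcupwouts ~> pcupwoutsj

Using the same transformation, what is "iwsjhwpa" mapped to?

The rule is to move the first 3 characters to the end (rotate left by 3), then delete the last 2 characters.
Starting from "iwsjhwpa": after the first operation, "jhwpaiws"; after the second, "jhwpai".

jhwpai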